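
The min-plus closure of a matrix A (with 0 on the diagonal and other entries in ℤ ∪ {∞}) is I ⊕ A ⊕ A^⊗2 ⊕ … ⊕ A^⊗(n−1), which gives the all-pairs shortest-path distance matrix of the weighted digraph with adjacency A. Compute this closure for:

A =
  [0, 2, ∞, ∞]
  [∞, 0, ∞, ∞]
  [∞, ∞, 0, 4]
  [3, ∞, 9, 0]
Closure =
  [0, 2, ∞, ∞]
  [∞, 0, ∞, ∞]
  [7, 9, 0, 4]
  [3, 5, 9, 0]

This is the Floyd-Warshall all-pairs shortest-path computation. For each intermediate vertex k = 0, 1, …, 3, update dist[i][j] ← min(dist[i][j], dist[i][k] + dist[k][j]). The final matrix gives, for each (i, j), the minimum total weight of any directed path from i to j (possibly empty when i = j).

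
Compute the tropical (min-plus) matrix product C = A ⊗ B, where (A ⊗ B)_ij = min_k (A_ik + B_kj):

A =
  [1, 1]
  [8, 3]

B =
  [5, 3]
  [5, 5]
A ⊗ B =
  [6, 4]
  [8, 8]

Apply the min-plus product entry-by-entry:
  C[0][0] = min over k of (A[0][0] + B[0][0] = 1 + 5 = 6, A[0][1] + B[1][0] = 1 + 5 = 6) = 6 (attained at k = 0)
  C[0][1] = min over k of (A[0][0] + B[0][1] = 1 + 3 = 4, A[0][1] + B[1][1] = 1 + 5 = 6) = 4 (attained at k = 0)
  C[1][0] = min over k of (A[1][0] + B[0][0] = 8 + 5 = 13, A[1][1] + B[1][0] = 3 + 5 = 8) = 8 (attained at k = 1)
  C[1][1] = min over k of (A[1][0] + B[0][1] = 8 + 3 = 11, A[1][1] + B[1][1] = 3 + 5 = 8) = 8 (attained at k = 1)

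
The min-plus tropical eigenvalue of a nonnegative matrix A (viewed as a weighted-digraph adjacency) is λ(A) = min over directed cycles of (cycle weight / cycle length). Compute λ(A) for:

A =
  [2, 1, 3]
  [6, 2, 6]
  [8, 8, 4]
λ(A) = 2

Enumerate directed cycles and compute their means (weight / length). Sample:
  cycle 0 → 0: weight = 2, length = 1, mean = 2/1 ≈ 2.000
  cycle 1 → 1: weight = 2, length = 1, mean = 2/1 ≈ 2.000
  cycle 2 → 2: weight = 4, length = 1, mean = 4/1 ≈ 4.000
  cycle 0 → 1 → 0: weight = 7, length = 2, mean = 7/2 ≈ 3.500
  cycle 0 → 2 → 0: weight = 11, length = 2, mean = 11/2 ≈ 5.500
  cycle 1 → 0 → 1: weight = 7, length = 2, mean = 7/2 ≈ 3.500
Minimum mean = 2.000, attained e.g. along the cycle 0 → 0 with weight 2 and length 1. So λ(A) = 2/1 = 2.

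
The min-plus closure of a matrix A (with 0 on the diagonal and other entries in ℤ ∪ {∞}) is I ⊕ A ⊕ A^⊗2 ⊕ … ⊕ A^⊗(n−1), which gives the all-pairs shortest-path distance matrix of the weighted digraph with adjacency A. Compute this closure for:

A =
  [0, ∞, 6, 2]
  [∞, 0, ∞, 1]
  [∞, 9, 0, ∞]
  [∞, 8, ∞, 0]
Closure =
  [0, 10, 6, 2]
  [∞, 0, ∞, 1]
  [∞, 9, 0, 10]
  [∞, 8, ∞, 0]

This is the Floyd-Warshall all-pairs shortest-path computation. For each intermediate vertex k = 0, 1, …, 3, update dist[i][j] ← min(dist[i][j], dist[i][k] + dist[k][j]). The final matrix gives, for each (i, j), the minimum total weight of any directed path from i to j (possibly empty when i = j).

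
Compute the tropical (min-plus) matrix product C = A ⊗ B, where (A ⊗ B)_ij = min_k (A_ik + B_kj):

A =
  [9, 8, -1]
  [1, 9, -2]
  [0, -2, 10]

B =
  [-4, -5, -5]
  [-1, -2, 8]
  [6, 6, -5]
A ⊗ B =
  [5, 4, -6]
  [-3, -4, -7]
  [-4, -5, -5]

Apply the min-plus product entry-by-entry:
  C[0][0] = min over k of (A[0][0] + B[0][0] = 9 + -4 = 5, A[0][1] + B[1][0] = 8 + -1 = 7, A[0][2] + B[2][0] = -1 + 6 = 5) = 5 (attained at k = 0)
  C[0][1] = min over k of (A[0][0] + B[0][1] = 9 + -5 = 4, A[0][1] + B[1][1] = 8 + -2 = 6, A[0][2] + B[2][1] = -1 + 6 = 5) = 4 (attained at k = 0)
  C[0][2] = min over k of (A[0][0] + B[0][2] = 9 + -5 = 4, A[0][1] + B[1][2] = 8 + 8 = 16, A[0][2] + B[2][2] = -1 + -5 = -6) = -6 (attained at k = 2)
  C[1][0] = min over k of (A[1][0] + B[0][0] = 1 + -4 = -3, A[1][1] + B[1][0] = 9 + -1 = 8, A[1][2] + B[2][0] = -2 + 6 = 4) = -3 (attained at k = 0)
  C[1][1] = min over k of (A[1][0] + B[0][1] = 1 + -5 = -4, A[1][1] + B[1][1] = 9 + -2 = 7, A[1][2] + B[2][1] = -2 + 6 = 4) = -4 (attained at k = 0)
  C[1][2] = min over k of (A[1][0] + B[0][2] = 1 + -5 = -4, A[1][1] + B[1][2] = 9 + 8 = 17, A[1][2] + B[2][2] = -2 + -5 = -7) = -7 (attained at k = 2)
  C[2][0] = min over k of (A[2][0] + B[0][0] = 0 + -4 = -4, A[2][1] + B[1][0] = -2 + -1 = -3, A[2][2] + B[2][0] = 10 + 6 = 16) = -4 (attained at k = 0)
  C[2][1] = min over k of (A[2][0] + B[0][1] = 0 + -5 = -5, A[2][1] + B[1][1] = -2 + -2 = -4, A[2][2] + B[2][1] = 10 + 6 = 16) = -5 (attained at k = 0)
  C[2][2] = min over k of (A[2][0] + B[0][2] = 0 + -5 = -5, A[2][1] + B[1][2] = -2 + 8 = 6, A[2][2] + B[2][2] = 10 + -5 = 5) = -5 (attained at k = 0)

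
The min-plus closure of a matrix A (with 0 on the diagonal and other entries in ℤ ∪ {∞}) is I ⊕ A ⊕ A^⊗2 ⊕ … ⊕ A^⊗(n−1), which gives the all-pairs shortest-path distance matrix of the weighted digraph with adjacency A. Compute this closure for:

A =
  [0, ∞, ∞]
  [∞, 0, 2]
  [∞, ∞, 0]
Closure =
  [0, ∞, ∞]
  [∞, 0, 2]
  [∞, ∞, 0]

This is the Floyd-Warshall all-pairs shortest-path computation. For each intermediate vertex k = 0, 1, …, 2, update dist[i][j] ← min(dist[i][j], dist[i][k] + dist[k][j]). The final matrix gives, for each (i, j), the minimum total weight of any directed path from i to j (possibly empty when i = j).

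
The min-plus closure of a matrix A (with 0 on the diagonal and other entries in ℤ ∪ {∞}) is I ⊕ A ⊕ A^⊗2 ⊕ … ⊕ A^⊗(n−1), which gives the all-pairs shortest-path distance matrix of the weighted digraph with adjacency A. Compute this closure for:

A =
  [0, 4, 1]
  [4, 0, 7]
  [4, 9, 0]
Closure =
  [0, 4, 1]
  [4, 0, 5]
  [4, 8, 0]

This is the Floyd-Warshall all-pairs shortest-path computation. For each intermediate vertex k = 0, 1, …, 2, update dist[i][j] ← min(dist[i][j], dist[i][k] + dist[k][j]). The final matrix gives, for each (i, j), the minimum total weight of any directed path from i to j (possibly empty when i = j).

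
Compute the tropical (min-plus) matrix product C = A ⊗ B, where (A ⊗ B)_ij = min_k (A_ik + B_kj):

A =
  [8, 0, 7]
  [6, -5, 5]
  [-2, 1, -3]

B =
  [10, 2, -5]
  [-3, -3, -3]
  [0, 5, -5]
A ⊗ B =
  [-3, -3, -3]
  [-8, -8, -8]
  [-3, -2, -8]

Apply the min-plus product entry-by-entry:
  C[0][0] = min over k of (A[0][0] + B[0][0] = 8 + 10 = 18, A[0][1] + B[1][0] = 0 + -3 = -3, A[0][2] + B[2][0] = 7 + 0 = 7) = -3 (attained at k = 1)
  C[0][1] = min over k of (A[0][0] + B[0][1] = 8 + 2 = 10, A[0][1] + B[1][1] = 0 + -3 = -3, A[0][2] + B[2][1] = 7 + 5 = 12) = -3 (attained at k = 1)
  C[0][2] = min over k of (A[0][0] + B[0][2] = 8 + -5 = 3, A[0][1] + B[1][2] = 0 + -3 = -3, A[0][2] + B[2][2] = 7 + -5 = 2) = -3 (attained at k = 1)
  C[1][0] = min over k of (A[1][0] + B[0][0] = 6 + 10 = 16, A[1][1] + B[1][0] = -5 + -3 = -8, A[1][2] + B[2][0] = 5 + 0 = 5) = -8 (attained at k = 1)
  C[1][1] = min over k of (A[1][0] + B[0][1] = 6 + 2 = 8, A[1][1] + B[1][1] = -5 + -3 = -8, A[1][2] + B[2][1] = 5 + 5 = 10) = -8 (attained at k = 1)
  C[1][2] = min over k of (A[1][0] + B[0][2] = 6 + -5 = 1, A[1][1] + B[1][2] = -5 + -3 = -8, A[1][2] + B[2][2] = 5 + -5 = 0) = -8 (attained at k = 1)
  C[2][0] = min over k of (A[2][0] + B[0][0] = -2 + 10 = 8, A[2][1] + B[1][0] = 1 + -3 = -2, A[2][2] + B[2][0] = -3 + 0 = -3) = -3 (attained at k = 2)
  C[2][1] = min over k of (A[2][0] + B[0][1] = -2 + 2 = 0, A[2][1] + B[1][1] = 1 + -3 = -2, A[2][2] + B[2][1] = -3 + 5 = 2) = -2 (attained at k = 1)
  C[2][2] = min over k of (A[2][0] + B[0][2] = -2 + -5 = -7, A[2][1] + B[1][2] = 1 + -3 = -2, A[2][2] + B[2][2] = -3 + -5 = -8) = -8 (attained at k = 2)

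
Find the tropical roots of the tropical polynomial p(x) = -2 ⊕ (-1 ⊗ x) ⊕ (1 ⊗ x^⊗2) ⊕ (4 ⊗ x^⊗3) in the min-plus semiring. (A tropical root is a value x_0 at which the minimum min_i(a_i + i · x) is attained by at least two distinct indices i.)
Roots: {-3, -2, -1}

Each tropical root is a break point of the lower envelope of the lines y = a_i + i · x (there are 4 lines, with slopes 0, 1, ..., 3). Only the lines that attain the minimum somewhere contribute to roots; other lines are dominated. Here the surviving (envelope) indices are i = 3, i = 2, i = 1, i = 0.
Intersections between consecutive envelope lines give the roots: for adjacent envelope indices i < j the intersection is x = (a_i − a_j) / (j − i). Reading off the sorted break points: {-3, -2, -1}.
Verification: at each break x_0, at least two indices attain the minimum of min_i(a_i + i · x_0).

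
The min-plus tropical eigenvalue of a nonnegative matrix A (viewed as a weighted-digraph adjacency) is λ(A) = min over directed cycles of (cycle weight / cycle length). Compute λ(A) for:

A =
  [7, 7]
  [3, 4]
λ(A) = 4

Enumerate directed cycles and compute their means (weight / length). Sample:
  cycle 0 → 0: weight = 7, length = 1, mean = 7/1 ≈ 7.000
  cycle 1 → 1: weight = 4, length = 1, mean = 4/1 ≈ 4.000
  cycle 0 → 1 → 0: weight = 10, length = 2, mean = 10/2 ≈ 5.000
  cycle 1 → 0 → 1: weight = 10, length = 2, mean = 10/2 ≈ 5.000
Minimum mean = 4.000, attained e.g. along the cycle 1 → 1 with weight 4 and length 1. So λ(A) = 4/1 = 4.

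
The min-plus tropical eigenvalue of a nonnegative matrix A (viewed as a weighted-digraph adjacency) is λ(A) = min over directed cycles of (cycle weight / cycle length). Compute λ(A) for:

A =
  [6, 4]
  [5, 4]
λ(A) = 4

Enumerate directed cycles and compute their means (weight / length). Sample:
  cycle 0 → 0: weight = 6, length = 1, mean = 6/1 ≈ 6.000
  cycle 1 → 1: weight = 4, length = 1, mean = 4/1 ≈ 4.000
  cycle 0 → 1 → 0: weight = 9, length = 2, mean = 9/2 ≈ 4.500
  cycle 1 → 0 → 1: weight = 9, length = 2, mean = 9/2 ≈ 4.500
Minimum mean = 4.000, attained e.g. along the cycle 1 → 1 with weight 4 and length 1. So λ(A) = 4/1 = 4.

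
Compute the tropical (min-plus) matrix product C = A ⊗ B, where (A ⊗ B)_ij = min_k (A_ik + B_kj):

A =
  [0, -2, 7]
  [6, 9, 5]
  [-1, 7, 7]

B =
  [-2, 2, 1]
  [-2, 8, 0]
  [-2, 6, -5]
A ⊗ B =
  [-4, 2, -2]
  [3, 8, 0]
  [-3, 1, 0]

Apply the min-plus product entry-by-entry:
  C[0][0] = min over k of (A[0][0] + B[0][0] = 0 + -2 = -2, A[0][1] + B[1][0] = -2 + -2 = -4, A[0][2] + B[2][0] = 7 + -2 = 5) = -4 (attained at k = 1)
  C[0][1] = min over k of (A[0][0] + B[0][1] = 0 + 2 = 2, A[0][1] + B[1][1] = -2 + 8 = 6, A[0][2] + B[2][1] = 7 + 6 = 13) = 2 (attained at k = 0)
  C[0][2] = min over k of (A[0][0] + B[0][2] = 0 + 1 = 1, A[0][1] + B[1][2] = -2 + 0 = -2, A[0][2] + B[2][2] = 7 + -5 = 2) = -2 (attained at k = 1)
  C[1][0] = min over k of (A[1][0] + B[0][0] = 6 + -2 = 4, A[1][1] + B[1][0] = 9 + -2 = 7, A[1][2] + B[2][0] = 5 + -2 = 3) = 3 (attained at k = 2)
  C[1][1] = min over k of (A[1][0] + B[0][1] = 6 + 2 = 8, A[1][1] + B[1][1] = 9 + 8 = 17, A[1][2] + B[2][1] = 5 + 6 = 11) = 8 (attained at k = 0)
  C[1][2] = min over k of (A[1][0] + B[0][2] = 6 + 1 = 7, A[1][1] + B[1][2] = 9 + 0 = 9, A[1][2] + B[2][2] = 5 + -5 = 0) = 0 (attained at k = 2)
  C[2][0] = min over k of (A[2][0] + B[0][0] = -1 + -2 = -3, A[2][1] + B[1][0] = 7 + -2 = 5, A[2][2] + B[2][0] = 7 + -2 = 5) = -3 (attained at k = 0)
  C[2][1] = min over k of (A[2][0] + B[0][1] = -1 + 2 = 1, A[2][1] + B[1][1] = 7 + 8 = 15, A[2][2] + B[2][1] = 7 + 6 = 13) = 1 (attained at k = 0)
  C[2][2] = min over k of (A[2][0] + B[0][2] = -1 + 1 = 0, A[2][1] + B[1][2] = 7 + 0 = 7, A[2][2] + B[2][2] = 7 + -5 = 2) = 0 (attained at k = 0)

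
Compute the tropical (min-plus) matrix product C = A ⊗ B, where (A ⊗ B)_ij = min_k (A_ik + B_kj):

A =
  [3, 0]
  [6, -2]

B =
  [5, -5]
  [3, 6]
A ⊗ B =
  [3, -2]
  [1, 1]

Apply the min-plus product entry-by-entry:
  C[0][0] = min over k of (A[0][0] + B[0][0] = 3 + 5 = 8, A[0][1] + B[1][0] = 0 + 3 = 3) = 3 (attained at k = 1)
  C[0][1] = min over k of (A[0][0] + B[0][1] = 3 + -5 = -2, A[0][1] + B[1][1] = 0 + 6 = 6) = -2 (attained at k = 0)
  C[1][0] = min over k of (A[1][0] + B[0][0] = 6 + 5 = 11, A[1][1] + B[1][0] = -2 + 3 = 1) = 1 (attained at k = 1)
  C[1][1] = min over k of (A[1][0] + B[0][1] = 6 + -5 = 1, A[1][1] + B[1][1] = -2 + 6 = 4) = 1 (attained at k = 0)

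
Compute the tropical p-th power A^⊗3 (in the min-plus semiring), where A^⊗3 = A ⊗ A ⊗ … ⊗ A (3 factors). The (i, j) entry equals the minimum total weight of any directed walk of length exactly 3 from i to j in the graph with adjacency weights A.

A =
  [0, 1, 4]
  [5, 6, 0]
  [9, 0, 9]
A^⊗3 =
  [0, 1, 1]
  [5, 6, 0]
  [5, 0, 6]

Each entry (A^⊗3)_ij equals the minimum over all length-3 walks i = v_0 → v_1 → … → v_3 = j of Σ_t A[v_t][v_{t+1}]. For example, for (i, j) = (0, 2) we minimise over 9 possible intermediate vertex sequences; the minimum is 1, attained along the walk 0 → 0 → 1 → 2.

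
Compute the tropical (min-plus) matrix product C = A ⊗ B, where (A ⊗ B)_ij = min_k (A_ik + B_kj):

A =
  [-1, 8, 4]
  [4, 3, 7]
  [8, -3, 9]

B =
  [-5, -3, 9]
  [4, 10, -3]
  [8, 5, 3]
A ⊗ B =
  [-6, -4, 5]
  [-1, 1, 0]
  [1, 5, -6]

Apply the min-plus product entry-by-entry:
  C[0][0] = min over k of (A[0][0] + B[0][0] = -1 + -5 = -6, A[0][1] + B[1][0] = 8 + 4 = 12, A[0][2] + B[2][0] = 4 + 8 = 12) = -6 (attained at k = 0)
  C[0][1] = min over k of (A[0][0] + B[0][1] = -1 + -3 = -4, A[0][1] + B[1][1] = 8 + 10 = 18, A[0][2] + B[2][1] = 4 + 5 = 9) = -4 (attained at k = 0)
  C[0][2] = min over k of (A[0][0] + B[0][2] = -1 + 9 = 8, A[0][1] + B[1][2] = 8 + -3 = 5, A[0][2] + B[2][2] = 4 + 3 = 7) = 5 (attained at k = 1)
  C[1][0] = min over k of (A[1][0] + B[0][0] = 4 + -5 = -1, A[1][1] + B[1][0] = 3 + 4 = 7, A[1][2] + B[2][0] = 7 + 8 = 15) = -1 (attained at k = 0)
  C[1][1] = min over k of (A[1][0] + B[0][1] = 4 + -3 = 1, A[1][1] + B[1][1] = 3 + 10 = 13, A[1][2] + B[2][1] = 7 + 5 = 12) = 1 (attained at k = 0)
  C[1][2] = min over k of (A[1][0] + B[0][2] = 4 + 9 = 13, A[1][1] + B[1][2] = 3 + -3 = 0, A[1][2] + B[2][2] = 7 + 3 = 10) = 0 (attained at k = 1)
  C[2][0] = min over k of (A[2][0] + B[0][0] = 8 + -5 = 3, A[2][1] + B[1][0] = -3 + 4 = 1, A[2][2] + B[2][0] = 9 + 8 = 17) = 1 (attained at k = 1)
  C[2][1] = min over k of (A[2][0] + B[0][1] = 8 + -3 = 5, A[2][1] + B[1][1] = -3 + 10 = 7, A[2][2] + B[2][1] = 9 + 5 = 14) = 5 (attained at k = 0)
  C[2][2] = min over k of (A[2][0] + B[0][2] = 8 + 9 = 17, A[2][1] + B[1][2] = -3 + -3 = -6, A[2][2] + B[2][2] = 9 + 3 = 12) = -6 (attained at k = 1)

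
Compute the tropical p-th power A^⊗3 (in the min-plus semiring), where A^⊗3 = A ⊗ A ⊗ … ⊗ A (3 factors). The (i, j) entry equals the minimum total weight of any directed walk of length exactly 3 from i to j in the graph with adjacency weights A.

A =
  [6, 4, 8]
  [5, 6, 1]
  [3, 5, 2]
A^⊗3 =
  [8, 10, 7]
  [6, 8, 5]
  [7, 9, 6]

Each entry (A^⊗3)_ij equals the minimum over all length-3 walks i = v_0 → v_1 → … → v_3 = j of Σ_t A[v_t][v_{t+1}]. For example, for (i, j) = (0, 2) we minimise over 9 possible intermediate vertex sequences; the minimum is 7, attained along the walk 0 → 1 → 2 → 2.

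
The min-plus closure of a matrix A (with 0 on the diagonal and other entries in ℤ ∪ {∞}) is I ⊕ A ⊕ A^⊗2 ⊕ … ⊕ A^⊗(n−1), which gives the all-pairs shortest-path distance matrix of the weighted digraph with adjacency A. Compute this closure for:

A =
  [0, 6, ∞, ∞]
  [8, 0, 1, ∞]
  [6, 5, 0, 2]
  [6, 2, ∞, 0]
Closure =
  [0, 6, 7, 9]
  [7, 0, 1, 3]
  [6, 4, 0, 2]
  [6, 2, 3, 0]

This is the Floyd-Warshall all-pairs shortest-path computation. For each intermediate vertex k = 0, 1, …, 3, update dist[i][j] ← min(dist[i][j], dist[i][k] + dist[k][j]). The final matrix gives, for each (i, j), the minimum total weight of any directed path from i to j (possibly empty when i = j).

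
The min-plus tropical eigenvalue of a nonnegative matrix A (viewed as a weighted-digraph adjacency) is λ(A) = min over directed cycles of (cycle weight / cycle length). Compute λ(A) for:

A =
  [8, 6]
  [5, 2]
λ(A) = 2

Enumerate directed cycles and compute their means (weight / length). Sample:
  cycle 0 → 0: weight = 8, length = 1, mean = 8/1 ≈ 8.000
  cycle 1 → 1: weight = 2, length = 1, mean = 2/1 ≈ 2.000
  cycle 0 → 1 → 0: weight = 11, length = 2, mean = 11/2 ≈ 5.500
  cycle 1 → 0 → 1: weight = 11, length = 2, mean = 11/2 ≈ 5.500
Minimum mean = 2.000, attained e.g. along the cycle 1 → 1 with weight 2 and length 1. So λ(A) = 2/1 = 2.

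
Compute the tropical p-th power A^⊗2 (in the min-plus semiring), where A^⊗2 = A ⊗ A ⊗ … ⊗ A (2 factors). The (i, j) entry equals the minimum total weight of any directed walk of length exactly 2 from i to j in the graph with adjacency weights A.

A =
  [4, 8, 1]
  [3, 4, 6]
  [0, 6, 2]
A^⊗2 =
  [1, 7, 3]
  [6, 8, 4]
  [2, 8, 1]

Each entry (A^⊗2)_ij equals the minimum over all length-2 walks i = v_0 → v_1 → … → v_2 = j of Σ_t A[v_t][v_{t+1}]. For example, for (i, j) = (0, 2) we minimise over 3 possible intermediate vertex sequences; the minimum is 3, attained along the walk 0 → 2 → 2.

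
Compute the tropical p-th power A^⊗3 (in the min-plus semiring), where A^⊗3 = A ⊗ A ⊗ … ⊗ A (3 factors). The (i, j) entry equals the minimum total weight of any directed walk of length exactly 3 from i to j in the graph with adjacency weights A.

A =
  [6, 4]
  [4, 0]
A^⊗3 =
  [8, 4]
  [4, 0]

Each entry (A^⊗3)_ij equals the minimum over all length-3 walks i = v_0 → v_1 → … → v_3 = j of Σ_t A[v_t][v_{t+1}]. For example, for (i, j) = (0, 1) we minimise over 4 possible intermediate vertex sequences; the minimum is 4, attained along the walk 0 → 1 → 1 → 1.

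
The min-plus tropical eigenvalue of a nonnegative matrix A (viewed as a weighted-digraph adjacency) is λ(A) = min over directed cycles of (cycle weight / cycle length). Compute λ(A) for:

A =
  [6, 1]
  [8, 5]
λ(A) = 9/2

Enumerate directed cycles and compute their means (weight / length). Sample:
  cycle 0 → 0: weight = 6, length = 1, mean = 6/1 ≈ 6.000
  cycle 1 → 1: weight = 5, length = 1, mean = 5/1 ≈ 5.000
  cycle 0 → 1 → 0: weight = 9, length = 2, mean = 9/2 ≈ 4.500
  cycle 1 → 0 → 1: weight = 9, length = 2, mean = 9/2 ≈ 4.500
Minimum mean = 4.500, attained e.g. along the cycle 0 → 1 → 0 with weight 9 and length 2. So λ(A) = 9/2 = 9/2.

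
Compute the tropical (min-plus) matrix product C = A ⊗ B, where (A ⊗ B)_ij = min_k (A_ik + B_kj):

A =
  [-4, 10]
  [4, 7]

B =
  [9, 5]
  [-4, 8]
A ⊗ B =
  [5, 1]
  [3, 9]

Apply the min-plus product entry-by-entry:
  C[0][0] = min over k of (A[0][0] + B[0][0] = -4 + 9 = 5, A[0][1] + B[1][0] = 10 + -4 = 6) = 5 (attained at k = 0)
  C[0][1] = min over k of (A[0][0] + B[0][1] = -4 + 5 = 1, A[0][1] + B[1][1] = 10 + 8 = 18) = 1 (attained at k = 0)
  C[1][0] = min over k of (A[1][0] + B[0][0] = 4 + 9 = 13, A[1][1] + B[1][0] = 7 + -4 = 3) = 3 (attained at k = 1)
  C[1][1] = min over k of (A[1][0] + B[0][1] = 4 + 5 = 9, A[1][1] + B[1][1] = 7 + 8 = 15) = 9 (attained at k = 0)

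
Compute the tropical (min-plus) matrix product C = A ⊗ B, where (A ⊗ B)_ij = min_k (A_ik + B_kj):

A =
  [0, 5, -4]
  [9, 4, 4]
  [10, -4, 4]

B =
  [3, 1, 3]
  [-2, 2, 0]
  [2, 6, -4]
A ⊗ B =
  [-2, 1, -8]
  [2, 6, 0]
  [-6, -2, -4]

Apply the min-plus product entry-by-entry:
  C[0][0] = min over k of (A[0][0] + B[0][0] = 0 + 3 = 3, A[0][1] + B[1][0] = 5 + -2 = 3, A[0][2] + B[2][0] = -4 + 2 = -2) = -2 (attained at k = 2)
  C[0][1] = min over k of (A[0][0] + B[0][1] = 0 + 1 = 1, A[0][1] + B[1][1] = 5 + 2 = 7, A[0][2] + B[2][1] = -4 + 6 = 2) = 1 (attained at k = 0)
  C[0][2] = min over k of (A[0][0] + B[0][2] = 0 + 3 = 3, A[0][1] + B[1][2] = 5 + 0 = 5, A[0][2] + B[2][2] = -4 + -4 = -8) = -8 (attained at k = 2)
  C[1][0] = min over k of (A[1][0] + B[0][0] = 9 + 3 = 12, A[1][1] + B[1][0] = 4 + -2 = 2, A[1][2] + B[2][0] = 4 + 2 = 6) = 2 (attained at k = 1)
  C[1][1] = min over k of (A[1][0] + B[0][1] = 9 + 1 = 10, A[1][1] + B[1][1] = 4 + 2 = 6, A[1][2] + B[2][1] = 4 + 6 = 10) = 6 (attained at k = 1)
  C[1][2] = min over k of (A[1][0] + B[0][2] = 9 + 3 = 12, A[1][1] + B[1][2] = 4 + 0 = 4, A[1][2] + B[2][2] = 4 + -4 = 0) = 0 (attained at k = 2)
  C[2][0] = min over k of (A[2][0] + B[0][0] = 10 + 3 = 13, A[2][1] + B[1][0] = -4 + -2 = -6, A[2][2] + B[2][0] = 4 + 2 = 6) = -6 (attained at k = 1)
  C[2][1] = min over k of (A[2][0] + B[0][1] = 10 + 1 = 11, A[2][1] + B[1][1] = -4 + 2 = -2, A[2][2] + B[2][1] = 4 + 6 = 10) = -2 (attained at k = 1)
  C[2][2] = min over k of (A[2][0] + B[0][2] = 10 + 3 = 13, A[2][1] + B[1][2] = -4 + 0 = -4, A[2][2] + B[2][2] = 4 + -4 = 0) = -4 (attained at k = 1)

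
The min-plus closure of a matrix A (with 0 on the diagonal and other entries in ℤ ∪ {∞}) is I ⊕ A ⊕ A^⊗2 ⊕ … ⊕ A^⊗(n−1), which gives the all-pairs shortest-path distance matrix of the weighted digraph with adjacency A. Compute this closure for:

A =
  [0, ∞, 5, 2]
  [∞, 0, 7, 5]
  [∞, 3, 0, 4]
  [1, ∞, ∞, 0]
Closure =
  [0, 8, 5, 2]
  [6, 0, 7, 5]
  [5, 3, 0, 4]
  [1, 9, 6, 0]

This is the Floyd-Warshall all-pairs shortest-path computation. For each intermediate vertex k = 0, 1, …, 3, update dist[i][j] ← min(dist[i][j], dist[i][k] + dist[k][j]). The final matrix gives, for each (i, j), the minimum total weight of any directed path from i to j (possibly empty when i = j).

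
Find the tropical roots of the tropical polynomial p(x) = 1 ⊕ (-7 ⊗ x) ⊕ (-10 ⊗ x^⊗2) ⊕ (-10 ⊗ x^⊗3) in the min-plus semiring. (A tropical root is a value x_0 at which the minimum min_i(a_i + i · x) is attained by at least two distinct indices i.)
Roots: {0, 3, 8}

Each tropical root is a break point of the lower envelope of the lines y = a_i + i · x (there are 4 lines, with slopes 0, 1, ..., 3). Only the lines that attain the minimum somewhere contribute to roots; other lines are dominated. Here the surviving (envelope) indices are i = 3, i = 2, i = 1, i = 0.
Intersections between consecutive envelope lines give the roots: for adjacent envelope indices i < j the intersection is x = (a_i − a_j) / (j − i). Reading off the sorted break points: {0, 3, 8}.
Verification: at each break x_0, at least two indices attain the minimum of min_i(a_i + i · x_0).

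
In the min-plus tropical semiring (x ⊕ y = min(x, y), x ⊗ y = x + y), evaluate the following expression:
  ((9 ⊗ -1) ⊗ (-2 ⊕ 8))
((9 ⊗ -1) ⊗ (-2 ⊕ 8)) = 6

Expand innermost to outermost. Recall ⊕ takes the minimum of its arguments and ⊗ takes their sum. Working out the expression ((9 ⊗ -1) ⊗ (-2 ⊕ 8)) gives 6.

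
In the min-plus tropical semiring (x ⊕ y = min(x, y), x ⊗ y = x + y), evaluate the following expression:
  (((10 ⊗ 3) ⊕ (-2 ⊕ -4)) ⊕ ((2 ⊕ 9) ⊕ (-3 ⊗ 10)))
(((10 ⊗ 3) ⊕ (-2 ⊕ -4)) ⊕ ((2 ⊕ 9) ⊕ (-3 ⊗ 10))) = -4

Expand innermost to outermost. Recall ⊕ takes the minimum of its arguments and ⊗ takes their sum. Working out the expression (((10 ⊗ 3) ⊕ (-2 ⊕ -4)) ⊕ ((2 ⊕ 9) ⊕ (-3 ⊗ 10))) gives -4.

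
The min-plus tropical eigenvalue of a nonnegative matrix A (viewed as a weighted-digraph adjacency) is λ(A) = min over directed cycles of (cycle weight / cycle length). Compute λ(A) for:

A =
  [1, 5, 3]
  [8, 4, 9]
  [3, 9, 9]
λ(A) = 1

Enumerate directed cycles and compute their means (weight / length). Sample:
  cycle 0 → 0: weight = 1, length = 1, mean = 1/1 ≈ 1.000
  cycle 1 → 1: weight = 4, length = 1, mean = 4/1 ≈ 4.000
  cycle 2 → 2: weight = 9, length = 1, mean = 9/1 ≈ 9.000
  cycle 0 → 1 → 0: weight = 13, length = 2, mean = 13/2 ≈ 6.500
  cycle 0 → 2 → 0: weight = 6, length = 2, mean = 6/2 ≈ 3.000
  cycle 1 → 0 → 1: weight = 13, length = 2, mean = 13/2 ≈ 6.500
Minimum mean = 1.000, attained e.g. along the cycle 0 → 0 with weight 1 and length 1. So λ(A) = 1/1 = 1.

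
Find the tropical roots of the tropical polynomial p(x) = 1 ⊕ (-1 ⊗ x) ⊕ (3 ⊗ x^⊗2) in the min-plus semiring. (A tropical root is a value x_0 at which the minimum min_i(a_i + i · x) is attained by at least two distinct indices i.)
Roots: {-4, 2}

Each tropical root is a break point of the lower envelope of the lines y = a_i + i · x (there are 3 lines, with slopes 0, 1, ..., 2). Only the lines that attain the minimum somewhere contribute to roots; other lines are dominated. Here the surviving (envelope) indices are i = 2, i = 1, i = 0.
Intersections between consecutive envelope lines give the roots: for adjacent envelope indices i < j the intersection is x = (a_i − a_j) / (j − i). Reading off the sorted break points: {-4, 2}.
Verification: at each break x_0, at least two indices attain the minimum of min_i(a_i + i · x_0).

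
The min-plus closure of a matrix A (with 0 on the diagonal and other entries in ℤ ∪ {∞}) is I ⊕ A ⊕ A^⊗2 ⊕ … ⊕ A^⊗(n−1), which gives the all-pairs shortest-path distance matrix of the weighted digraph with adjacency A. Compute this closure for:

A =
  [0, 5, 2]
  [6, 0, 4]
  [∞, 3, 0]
Closure =
  [0, 5, 2]
  [6, 0, 4]
  [9, 3, 0]

This is the Floyd-Warshall all-pairs shortest-path computation. For each intermediate vertex k = 0, 1, …, 2, update dist[i][j] ← min(dist[i][j], dist[i][k] + dist[k][j]). The final matrix gives, for each (i, j), the minimum total weight of any directed path from i to j (possibly empty when i = j).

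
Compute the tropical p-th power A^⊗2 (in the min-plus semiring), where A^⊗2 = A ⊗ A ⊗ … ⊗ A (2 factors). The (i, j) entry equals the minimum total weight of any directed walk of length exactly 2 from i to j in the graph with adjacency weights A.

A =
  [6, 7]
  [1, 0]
A^⊗2 =
  [8, 7]
  [1, 0]

Each entry (A^⊗2)_ij equals the minimum over all length-2 walks i = v_0 → v_1 → … → v_2 = j of Σ_t A[v_t][v_{t+1}]. For example, for (i, j) = (0, 1) we minimise over 2 possible intermediate vertex sequences; the minimum is 7, attained along the walk 0 → 1 → 1.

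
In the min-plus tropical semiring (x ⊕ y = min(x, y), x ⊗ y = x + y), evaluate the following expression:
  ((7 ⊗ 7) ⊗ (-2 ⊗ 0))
((7 ⊗ 7) ⊗ (-2 ⊗ 0)) = 12

Expand innermost to outermost. Recall ⊕ takes the minimum of its arguments and ⊗ takes their sum. Working out the expression ((7 ⊗ 7) ⊗ (-2 ⊗ 0)) gives 12.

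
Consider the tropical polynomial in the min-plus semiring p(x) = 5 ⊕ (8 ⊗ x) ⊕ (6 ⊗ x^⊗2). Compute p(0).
p(0) = 5

A tropical monomial a ⊗ x^⊗i evaluates to a + i · x. Evaluating each term at x = 0:
  Term 0 contributes 5 + 0 · 0 = 5
  Term 1 contributes 8 + 1 · 0 = 8
  Term 2 contributes 6 + 2 · 0 = 6
p(0) = ⊕ of these = min[5, 8, 6] = 5.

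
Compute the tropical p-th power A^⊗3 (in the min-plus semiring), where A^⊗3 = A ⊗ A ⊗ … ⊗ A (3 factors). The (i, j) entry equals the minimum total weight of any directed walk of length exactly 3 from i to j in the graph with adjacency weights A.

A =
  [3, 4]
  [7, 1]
A^⊗3 =
  [9, 6]
  [9, 3]

Each entry (A^⊗3)_ij equals the minimum over all length-3 walks i = v_0 → v_1 → … → v_3 = j of Σ_t A[v_t][v_{t+1}]. For example, for (i, j) = (0, 1) we minimise over 4 possible intermediate vertex sequences; the minimum is 6, attained along the walk 0 → 1 → 1 → 1.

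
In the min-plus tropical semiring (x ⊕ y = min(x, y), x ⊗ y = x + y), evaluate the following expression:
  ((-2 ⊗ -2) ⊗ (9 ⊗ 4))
((-2 ⊗ -2) ⊗ (9 ⊗ 4)) = 9

Expand innermost to outermost. Recall ⊕ takes the minimum of its arguments and ⊗ takes their sum. Working out the expression ((-2 ⊗ -2) ⊗ (9 ⊗ 4)) gives 9.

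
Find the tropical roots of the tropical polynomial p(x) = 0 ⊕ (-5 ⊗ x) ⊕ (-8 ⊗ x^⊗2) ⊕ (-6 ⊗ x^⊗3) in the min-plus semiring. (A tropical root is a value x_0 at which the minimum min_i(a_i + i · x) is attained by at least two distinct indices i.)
Roots: {-2, 3, 5}

Each tropical root is a break point of the lower envelope of the lines y = a_i + i · x (there are 4 lines, with slopes 0, 1, ..., 3). Only the lines that attain the minimum somewhere contribute to roots; other lines are dominated. Here the surviving (envelope) indices are i = 3, i = 2, i = 1, i = 0.
Intersections between consecutive envelope lines give the roots: for adjacent envelope indices i < j the intersection is x = (a_i − a_j) / (j − i). Reading off the sorted break points: {-2, 3, 5}.
Verification: at each break x_0, at least two indices attain the minimum of min_i(a_i + i · x_0).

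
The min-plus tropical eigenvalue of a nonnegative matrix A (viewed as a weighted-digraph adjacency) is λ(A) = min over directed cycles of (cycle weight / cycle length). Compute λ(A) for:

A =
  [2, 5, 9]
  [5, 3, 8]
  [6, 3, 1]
λ(A) = 1

Enumerate directed cycles and compute their means (weight / length). Sample:
  cycle 0 → 0: weight = 2, length = 1, mean = 2/1 ≈ 2.000
  cycle 1 → 1: weight = 3, length = 1, mean = 3/1 ≈ 3.000
  cycle 2 → 2: weight = 1, length = 1, mean = 1/1 ≈ 1.000
  cycle 0 → 1 → 0: weight = 10, length = 2, mean = 10/2 ≈ 5.000
  cycle 0 → 2 → 0: weight = 15, length = 2, mean = 15/2 ≈ 7.500
  cycle 1 → 0 → 1: weight = 10, length = 2, mean = 10/2 ≈ 5.000
Minimum mean = 1.000, attained e.g. along the cycle 2 → 2 with weight 1 and length 1. So λ(A) = 1/1 = 1.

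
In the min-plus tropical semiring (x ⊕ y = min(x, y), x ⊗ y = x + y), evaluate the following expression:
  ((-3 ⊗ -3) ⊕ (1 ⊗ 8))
((-3 ⊗ -3) ⊕ (1 ⊗ 8)) = -6

Expand innermost to outermost. Recall ⊕ takes the minimum of its arguments and ⊗ takes their sum. Working out the expression ((-3 ⊗ -3) ⊕ (1 ⊗ 8)) gives -6.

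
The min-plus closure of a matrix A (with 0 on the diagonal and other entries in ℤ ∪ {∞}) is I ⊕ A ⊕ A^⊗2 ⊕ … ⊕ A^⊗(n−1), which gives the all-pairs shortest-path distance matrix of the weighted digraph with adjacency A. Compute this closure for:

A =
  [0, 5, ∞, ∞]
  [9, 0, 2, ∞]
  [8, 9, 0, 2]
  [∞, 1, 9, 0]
Closure =
  [0, 5, 7, 9]
  [9, 0, 2, 4]
  [8, 3, 0, 2]
  [10, 1, 3, 0]

This is the Floyd-Warshall all-pairs shortest-path computation. For each intermediate vertex k = 0, 1, …, 3, update dist[i][j] ← min(dist[i][j], dist[i][k] + dist[k][j]). The final matrix gives, for each (i, j), the minimum total weight of any directed path from i to j (possibly empty when i = j).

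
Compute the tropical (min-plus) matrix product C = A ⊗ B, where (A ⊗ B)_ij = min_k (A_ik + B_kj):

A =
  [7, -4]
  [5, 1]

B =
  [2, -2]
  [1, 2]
A ⊗ B =
  [-3, -2]
  [2, 3]

Apply the min-plus product entry-by-entry:
  C[0][0] = min over k of (A[0][0] + B[0][0] = 7 + 2 = 9, A[0][1] + B[1][0] = -4 + 1 = -3) = -3 (attained at k = 1)
  C[0][1] = min over k of (A[0][0] + B[0][1] = 7 + -2 = 5, A[0][1] + B[1][1] = -4 + 2 = -2) = -2 (attained at k = 1)
  C[1][0] = min over k of (A[1][0] + B[0][0] = 5 + 2 = 7, A[1][1] + B[1][0] = 1 + 1 = 2) = 2 (attained at k = 1)
  C[1][1] = min over k of (A[1][0] + B[0][1] = 5 + -2 = 3, A[1][1] + B[1][1] = 1 + 2 = 3) = 3 (attained at k = 0)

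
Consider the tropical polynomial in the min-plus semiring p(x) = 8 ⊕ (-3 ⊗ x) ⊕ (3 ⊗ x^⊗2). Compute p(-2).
p(-2) = -5

A tropical monomial a ⊗ x^⊗i evaluates to a + i · x. Evaluating each term at x = -2:
  Term 0 contributes 8 + 0 · -2 = 8
  Term 1 contributes -3 + 1 · -2 = -5
  Term 2 contributes 3 + 2 · -2 = -1
p(-2) = ⊕ of these = min[8, -5, -1] = -5.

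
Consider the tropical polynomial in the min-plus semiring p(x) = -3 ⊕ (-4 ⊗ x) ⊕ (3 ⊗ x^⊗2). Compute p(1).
p(1) = -3

A tropical monomial a ⊗ x^⊗i evaluates to a + i · x. Evaluating each term at x = 1:
  Term 0 contributes -3 + 0 · 1 = -3
  Term 1 contributes -4 + 1 · 1 = -3
  Term 2 contributes 3 + 2 · 1 = 5
p(1) = ⊕ of these = min[-3, -3, 5] = -3.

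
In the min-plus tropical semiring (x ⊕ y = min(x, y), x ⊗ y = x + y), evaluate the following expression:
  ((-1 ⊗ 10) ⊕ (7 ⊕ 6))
((-1 ⊗ 10) ⊕ (7 ⊕ 6)) = 6

Expand innermost to outermost. Recall ⊕ takes the minimum of its arguments and ⊗ takes their sum. Working out the expression ((-1 ⊗ 10) ⊕ (7 ⊕ 6)) gives 6.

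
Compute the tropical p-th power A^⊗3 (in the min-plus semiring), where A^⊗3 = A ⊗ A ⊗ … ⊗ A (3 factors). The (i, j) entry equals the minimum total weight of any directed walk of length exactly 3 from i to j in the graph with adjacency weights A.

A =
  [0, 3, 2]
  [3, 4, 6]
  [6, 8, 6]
A^⊗3 =
  [0, 3, 2]
  [3, 6, 5]
  [6, 9, 8]

Each entry (A^⊗3)_ij equals the minimum over all length-3 walks i = v_0 → v_1 → … → v_3 = j of Σ_t A[v_t][v_{t+1}]. For example, for (i, j) = (0, 2) we minimise over 9 possible intermediate vertex sequences; the minimum is 2, attained along the walk 0 → 0 → 0 → 2.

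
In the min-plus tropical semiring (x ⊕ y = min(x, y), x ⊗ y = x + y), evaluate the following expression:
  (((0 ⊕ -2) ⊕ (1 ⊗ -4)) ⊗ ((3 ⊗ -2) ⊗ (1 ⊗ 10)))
(((0 ⊕ -2) ⊕ (1 ⊗ -4)) ⊗ ((3 ⊗ -2) ⊗ (1 ⊗ 10))) = 9

Expand innermost to outermost. Recall ⊕ takes the minimum of its arguments and ⊗ takes their sum. Working out the expression (((0 ⊕ -2) ⊕ (1 ⊗ -4)) ⊗ ((3 ⊗ -2) ⊗ (1 ⊗ 10))) gives 9.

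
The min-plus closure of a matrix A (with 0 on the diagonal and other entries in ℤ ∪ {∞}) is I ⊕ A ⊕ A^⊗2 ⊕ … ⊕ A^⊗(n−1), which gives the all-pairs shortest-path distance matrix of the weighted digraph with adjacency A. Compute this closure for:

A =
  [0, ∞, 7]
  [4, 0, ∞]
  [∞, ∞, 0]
Closure =
  [0, ∞, 7]
  [4, 0, 11]
  [∞, ∞, 0]

This is the Floyd-Warshall all-pairs shortest-path computation. For each intermediate vertex k = 0, 1, …, 2, update dist[i][j] ← min(dist[i][j], dist[i][k] + dist[k][j]). The final matrix gives, for each (i, j), the minimum total weight of any directed path from i to j (possibly empty when i = j).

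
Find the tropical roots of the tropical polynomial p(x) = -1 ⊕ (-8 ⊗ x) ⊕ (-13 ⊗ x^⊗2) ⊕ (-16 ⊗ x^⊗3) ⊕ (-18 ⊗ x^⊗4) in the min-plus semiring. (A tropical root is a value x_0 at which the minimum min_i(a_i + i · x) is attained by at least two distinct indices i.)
Roots: {2, 3, 5, 7}

Each tropical root is a break point of the lower envelope of the lines y = a_i + i · x (there are 5 lines, with slopes 0, 1, ..., 4). Only the lines that attain the minimum somewhere contribute to roots; other lines are dominated. Here the surviving (envelope) indices are i = 4, i = 3, i = 2, i = 1, i = 0.
Intersections between consecutive envelope lines give the roots: for adjacent envelope indices i < j the intersection is x = (a_i − a_j) / (j − i). Reading off the sorted break points: {2, 3, 5, 7}.
Verification: at each break x_0, at least two indices attain the minimum of min_i(a_i + i · x_0).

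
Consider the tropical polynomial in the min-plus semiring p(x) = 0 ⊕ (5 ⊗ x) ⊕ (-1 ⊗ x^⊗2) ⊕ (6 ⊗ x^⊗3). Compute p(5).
p(5) = 0

A tropical monomial a ⊗ x^⊗i evaluates to a + i · x. Evaluating each term at x = 5:
  Term 0 contributes 0 + 0 · 5 = 0
  Term 1 contributes 5 + 1 · 5 = 10
  Term 2 contributes -1 + 2 · 5 = 9
  Term 3 contributes 6 + 3 · 5 = 21
p(5) = ⊕ of these = min[0, 10, 9, 21] = 0.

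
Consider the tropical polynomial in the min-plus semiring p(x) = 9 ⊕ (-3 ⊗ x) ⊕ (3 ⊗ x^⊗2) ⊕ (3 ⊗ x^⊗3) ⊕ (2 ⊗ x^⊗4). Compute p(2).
p(2) = -1

A tropical monomial a ⊗ x^⊗i evaluates to a + i · x. Evaluating each term at x = 2:
  Term 0 contributes 9 + 0 · 2 = 9
  Term 1 contributes -3 + 1 · 2 = -1
  Term 2 contributes 3 + 2 · 2 = 7
  Term 3 contributes 3 + 3 · 2 = 9
  Term 4 contributes 2 + 4 · 2 = 10
p(2) = ⊕ of these = min[9, -1, 7, 9, 10] = -1.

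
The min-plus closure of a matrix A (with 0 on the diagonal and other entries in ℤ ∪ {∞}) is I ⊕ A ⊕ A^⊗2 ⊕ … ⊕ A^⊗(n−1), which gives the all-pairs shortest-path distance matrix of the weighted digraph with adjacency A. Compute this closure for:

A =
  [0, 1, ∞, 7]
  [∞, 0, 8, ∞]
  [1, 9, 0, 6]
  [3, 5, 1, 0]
Closure =
  [0, 1, 8, 7]
  [9, 0, 8, 14]
  [1, 2, 0, 6]
  [2, 3, 1, 0]

This is the Floyd-Warshall all-pairs shortest-path computation. For each intermediate vertex k = 0, 1, …, 3, update dist[i][j] ← min(dist[i][j], dist[i][k] + dist[k][j]). The final matrix gives, for each (i, j), the minimum total weight of any directed path from i to j (possibly empty when i = j).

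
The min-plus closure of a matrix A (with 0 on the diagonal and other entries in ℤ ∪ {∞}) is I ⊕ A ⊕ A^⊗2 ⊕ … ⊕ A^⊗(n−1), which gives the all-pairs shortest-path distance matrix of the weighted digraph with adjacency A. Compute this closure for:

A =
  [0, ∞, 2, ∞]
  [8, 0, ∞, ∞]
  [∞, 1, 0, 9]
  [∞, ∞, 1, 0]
Closure =
  [0, 3, 2, 11]
  [8, 0, 10, 19]
  [9, 1, 0, 9]
  [10, 2, 1, 0]

This is the Floyd-Warshall all-pairs shortest-path computation. For each intermediate vertex k = 0, 1, …, 3, update dist[i][j] ← min(dist[i][j], dist[i][k] + dist[k][j]). The final matrix gives, for each (i, j), the minimum total weight of any directed path from i to j (possibly empty when i = j).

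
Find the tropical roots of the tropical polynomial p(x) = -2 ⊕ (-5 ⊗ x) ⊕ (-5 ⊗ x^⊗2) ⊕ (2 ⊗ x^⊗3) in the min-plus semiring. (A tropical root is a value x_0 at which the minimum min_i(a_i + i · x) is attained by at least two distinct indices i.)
Roots: {-7, 0, 3}

Each tropical root is a break point of the lower envelope of the lines y = a_i + i · x (there are 4 lines, with slopes 0, 1, ..., 3). Only the lines that attain the minimum somewhere contribute to roots; other lines are dominated. Here the surviving (envelope) indices are i = 3, i = 2, i = 1, i = 0.
Intersections between consecutive envelope lines give the roots: for adjacent envelope indices i < j the intersection is x = (a_i − a_j) / (j − i). Reading off the sorted break points: {-7, 0, 3}.
Verification: at each break x_0, at least two indices attain the minimum of min_i(a_i + i · x_0).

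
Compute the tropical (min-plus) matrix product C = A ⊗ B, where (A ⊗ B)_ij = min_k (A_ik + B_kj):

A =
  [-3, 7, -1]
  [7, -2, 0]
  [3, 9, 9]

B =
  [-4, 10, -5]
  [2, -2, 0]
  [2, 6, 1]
A ⊗ B =
  [-7, 5, -8]
  [0, -4, -2]
  [-1, 7, -2]

Apply the min-plus product entry-by-entry:
  C[0][0] = min over k of (A[0][0] + B[0][0] = -3 + -4 = -7, A[0][1] + B[1][0] = 7 + 2 = 9, A[0][2] + B[2][0] = -1 + 2 = 1) = -7 (attained at k = 0)
  C[0][1] = min over k of (A[0][0] + B[0][1] = -3 + 10 = 7, A[0][1] + B[1][1] = 7 + -2 = 5, A[0][2] + B[2][1] = -1 + 6 = 5) = 5 (attained at k = 1)
  C[0][2] = min over k of (A[0][0] + B[0][2] = -3 + -5 = -8, A[0][1] + B[1][2] = 7 + 0 = 7, A[0][2] + B[2][2] = -1 + 1 = 0) = -8 (attained at k = 0)
  C[1][0] = min over k of (A[1][0] + B[0][0] = 7 + -4 = 3, A[1][1] + B[1][0] = -2 + 2 = 0, A[1][2] + B[2][0] = 0 + 2 = 2) = 0 (attained at k = 1)
  C[1][1] = min over k of (A[1][0] + B[0][1] = 7 + 10 = 17, A[1][1] + B[1][1] = -2 + -2 = -4, A[1][2] + B[2][1] = 0 + 6 = 6) = -4 (attained at k = 1)
  C[1][2] = min over k of (A[1][0] + B[0][2] = 7 + -5 = 2, A[1][1] + B[1][2] = -2 + 0 = -2, A[1][2] + B[2][2] = 0 + 1 = 1) = -2 (attained at k = 1)
  C[2][0] = min over k of (A[2][0] + B[0][0] = 3 + -4 = -1, A[2][1] + B[1][0] = 9 + 2 = 11, A[2][2] + B[2][0] = 9 + 2 = 11) = -1 (attained at k = 0)
  C[2][1] = min over k of (A[2][0] + B[0][1] = 3 + 10 = 13, A[2][1] + B[1][1] = 9 + -2 = 7, A[2][2] + B[2][1] = 9 + 6 = 15) = 7 (attained at k = 1)
  C[2][2] = min over k of (A[2][0] + B[0][2] = 3 + -5 = -2, A[2][1] + B[1][2] = 9 + 0 = 9, A[2][2] + B[2][2] = 9 + 1 = 10) = -2 (attained at k = 0)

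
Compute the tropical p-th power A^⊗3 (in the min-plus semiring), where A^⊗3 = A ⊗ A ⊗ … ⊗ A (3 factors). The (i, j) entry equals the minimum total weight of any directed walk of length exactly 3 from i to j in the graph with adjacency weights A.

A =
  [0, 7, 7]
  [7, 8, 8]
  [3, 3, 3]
A^⊗3 =
  [0, 7, 7]
  [7, 14, 14]
  [3, 9, 9]

Each entry (A^⊗3)_ij equals the minimum over all length-3 walks i = v_0 → v_1 → … → v_3 = j of Σ_t A[v_t][v_{t+1}]. For example, for (i, j) = (0, 2) we minimise over 9 possible intermediate vertex sequences; the minimum is 7, attained along the walk 0 → 0 → 0 → 2.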